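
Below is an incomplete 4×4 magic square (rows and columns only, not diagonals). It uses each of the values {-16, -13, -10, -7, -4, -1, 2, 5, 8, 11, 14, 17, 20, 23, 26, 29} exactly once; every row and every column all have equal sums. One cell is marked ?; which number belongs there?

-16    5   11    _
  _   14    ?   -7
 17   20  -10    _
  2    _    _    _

The 16 entries sum to 104, so each line sums to 104/4 = 26.
Row 1 needs 26; the known cells sum to 0, so (1,4) = 26.
From row 3, 26 − (17 + 20 + (-10)) gives (3,4) = -1.
Column 1 needs 26; the known cells sum to 3, so (2,1) = 23.
Column 2 needs 26; the known cells sum to 39, so (4,2) = -13.
Column 4 needs 26; the known cells sum to 18, so (4,4) = 8.
From row 2, 26 − (23 + 14 + (-7)) gives (2,3) = -4.

-4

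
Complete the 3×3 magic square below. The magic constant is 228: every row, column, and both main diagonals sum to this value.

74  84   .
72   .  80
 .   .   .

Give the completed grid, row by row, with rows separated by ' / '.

From row 1, 228 − (74 + 84) gives (1,3) = 70.
From row 2, 228 − (72 + 80) gives (2,2) = 76.
From column 1, 228 − (74 + 72) gives (3,1) = 82.
Column 2: 84 + 76 + ? = 228, so (3,2) = 68.
The remaining cell in column 3 is (3,3) = 228 − 150 = 78.

74 84 70 / 72 76 80 / 82 68 78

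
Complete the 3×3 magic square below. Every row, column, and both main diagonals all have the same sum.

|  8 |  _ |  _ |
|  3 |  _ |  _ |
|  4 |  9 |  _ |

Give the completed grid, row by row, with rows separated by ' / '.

Column 1 is already complete: 8 + 3 + 4 = 15, so that is the magic constant.
From row 3, 15 − (4 + 9) gives (3,3) = 2.
Using main diagonal: 8 + 2 + ? → (2,2) = 15 − 10 = 5.
Using anti-diagonal: 5 + 4 + ? → (1,3) = 15 − 9 = 6.
Row 1 must total 15; the given cells sum to 14, so (1,2) = 1.
Using row 2: 3 + 5 + ? → (2,3) = 15 − 8 = 7.

8 1 6 / 3 5 7 / 4 9 2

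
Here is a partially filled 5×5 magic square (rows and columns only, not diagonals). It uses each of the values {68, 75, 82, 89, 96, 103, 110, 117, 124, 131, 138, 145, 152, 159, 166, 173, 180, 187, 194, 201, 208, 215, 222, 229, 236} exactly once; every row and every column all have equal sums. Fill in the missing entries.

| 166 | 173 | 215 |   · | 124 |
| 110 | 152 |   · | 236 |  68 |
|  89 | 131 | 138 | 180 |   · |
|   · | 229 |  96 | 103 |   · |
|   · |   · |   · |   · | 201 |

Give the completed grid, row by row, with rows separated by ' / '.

166 173 215 82 124 / 110 152 194 236 68 / 89 131 138 180 222 / 187 229 96 103 145 / 208 75 117 159 201

The 25 entries sum to 3800, so each line sums to 3800/5 = 760.
Row 1 needs 760; the known cells sum to 678, so (1,4) = 82.
The remaining cell in row 2 is (2,3) = 760 − 566 = 194.
Row 3: 89 + 131 + 138 + 180 + ? = 760, so (3,5) = 222.
Column 2 must total 760; the given cells sum to 685, so (5,2) = 75.
Column 3 needs 760; the known cells sum to 643, so (5,3) = 117.
Column 4 needs 760; the known cells sum to 601, so (5,4) = 159.
Column 5 must total 760; the given cells sum to 615, so (4,5) = 145.
The remaining cell in row 4 is (4,1) = 760 − 573 = 187.
From row 5, 760 − (75 + 117 + 159 + 201) gives (5,1) = 208.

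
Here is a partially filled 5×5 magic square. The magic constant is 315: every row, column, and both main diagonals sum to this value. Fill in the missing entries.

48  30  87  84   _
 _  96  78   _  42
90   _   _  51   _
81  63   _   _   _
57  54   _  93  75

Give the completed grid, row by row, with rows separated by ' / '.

From row 1, 315 − (48 + 30 + 87 + 84) gives (1,5) = 66.
The remaining cell in row 5 is (5,3) = 315 − 279 = 36.
From column 1, 315 − (48 + 90 + 81 + 57) gives (2,1) = 39.
Column 2: 30 + 96 + 63 + 54 + ? = 315, so (3,2) = 72.
From row 2, 315 − (39 + 96 + 78 + 42) gives (2,4) = 60.
From column 4, 315 − (84 + 60 + 51 + 93) gives (4,4) = 27.
Using main diagonal: 48 + 96 + 27 + 75 + ? → (3,3) = 315 − 246 = 69.
Row 3 must total 315; the given cells sum to 282, so (3,5) = 33.
The remaining cell in column 3 is (4,3) = 315 − 270 = 45.
Column 5: 66 + 42 + 33 + 75 + ? = 315, so (4,5) = 99.

48 30 87 84 66 / 39 96 78 60 42 / 90 72 69 51 33 / 81 63 45 27 99 / 57 54 36 93 75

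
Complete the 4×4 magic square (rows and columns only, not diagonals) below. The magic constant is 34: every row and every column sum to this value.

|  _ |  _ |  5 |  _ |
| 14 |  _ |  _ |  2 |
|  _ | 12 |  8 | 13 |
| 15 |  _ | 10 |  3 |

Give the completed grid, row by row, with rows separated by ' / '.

The remaining cell in row 3 is (3,1) = 34 − 33 = 1.
Row 4: 15 + 10 + 3 + ? = 34, so (4,2) = 6.
Column 1 needs 34; the known cells sum to 30, so (1,1) = 4.
Column 3: 5 + 8 + 10 + ? = 34, so (2,3) = 11.
Column 4 must total 34; the given cells sum to 18, so (1,4) = 16.
Row 1 needs 34; the known cells sum to 25, so (1,2) = 9.
Row 2 needs 34; the known cells sum to 27, so (2,2) = 7.

4 9 5 16 / 14 7 11 2 / 1 12 8 13 / 15 6 10 3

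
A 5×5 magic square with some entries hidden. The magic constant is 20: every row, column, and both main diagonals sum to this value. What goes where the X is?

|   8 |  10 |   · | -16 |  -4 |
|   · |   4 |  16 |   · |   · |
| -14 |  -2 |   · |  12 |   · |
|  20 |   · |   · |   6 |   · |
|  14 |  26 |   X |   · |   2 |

Row 1 needs 20; the known cells sum to -2, so (1,3) = 22.
Column 1 needs 20; the known cells sum to 28, so (2,1) = -8.
Column 2 needs 20; the known cells sum to 38, so (4,2) = -18.
From main diagonal, 20 − (8 + 4 + 6 + 2) gives (3,3) = 0.
Anti-diagonal must total 20; the given cells sum to -8, so (2,4) = 28.
The remaining cell in row 2 is (2,5) = 20 − 40 = -20.
From row 3, 20 − (-14 + (-2) + 0 + 12) gives (3,5) = 24.
Column 4: -16 + 28 + 12 + 6 + ? = 20, so (5,4) = -10.
From column 5, 20 − (-4 + (-20) + 24 + 2) gives (4,5) = 18.
The remaining cell in row 4 is (4,3) = 20 − 26 = -6.
From row 5, 20 − (14 + 26 + (-10) + 2) gives (5,3) = -12.

-12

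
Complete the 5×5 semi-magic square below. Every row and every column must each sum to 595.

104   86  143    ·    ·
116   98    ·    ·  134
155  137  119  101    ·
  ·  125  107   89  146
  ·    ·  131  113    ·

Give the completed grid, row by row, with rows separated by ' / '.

Using row 3: 155 + 137 + 119 + 101 + ? → (3,5) = 595 − 512 = 83.
Row 4 must total 595; the given cells sum to 467, so (4,1) = 128.
Using column 1: 104 + 116 + 155 + 128 + ? → (5,1) = 595 − 503 = 92.
From column 2, 595 − (86 + 98 + 137 + 125) gives (5,2) = 149.
Column 3 must total 595; the given cells sum to 500, so (2,3) = 95.
Row 2 needs 595; the known cells sum to 443, so (2,4) = 152.
Row 5: 92 + 149 + 131 + 113 + ? = 595, so (5,5) = 110.
Column 4 must total 595; the given cells sum to 455, so (1,4) = 140.
Column 5 must total 595; the given cells sum to 473, so (1,5) = 122.

104 86 143 140 122 / 116 98 95 152 134 / 155 137 119 101 83 / 128 125 107 89 146 / 92 149 131 113 110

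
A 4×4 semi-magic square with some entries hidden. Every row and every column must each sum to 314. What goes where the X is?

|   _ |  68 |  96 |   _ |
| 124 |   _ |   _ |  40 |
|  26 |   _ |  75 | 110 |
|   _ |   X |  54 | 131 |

82

Row 3: 26 + 75 + 110 + ? = 314, so (3,2) = 103.
The remaining cell in column 3 is (2,3) = 314 − 225 = 89.
Column 4 must total 314; the given cells sum to 281, so (1,4) = 33.
Row 1 needs 314; the known cells sum to 197, so (1,1) = 117.
Row 2 must total 314; the given cells sum to 253, so (2,2) = 61.
Column 1: 117 + 124 + 26 + ? = 314, so (4,1) = 47.
The remaining cell in column 2 is (4,2) = 314 − 232 = 82.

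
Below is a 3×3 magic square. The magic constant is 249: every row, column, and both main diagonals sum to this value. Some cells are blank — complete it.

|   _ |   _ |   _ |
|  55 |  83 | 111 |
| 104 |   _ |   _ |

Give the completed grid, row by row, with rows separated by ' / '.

90 97 62 / 55 83 111 / 104 69 76

Column 1 must total 249; the given cells sum to 159, so (1,1) = 90.
Main diagonal must total 249; the given cells sum to 173, so (3,3) = 76.
Using anti-diagonal: 83 + 104 + ? → (1,3) = 249 − 187 = 62.
Row 1 must total 249; the given cells sum to 152, so (1,2) = 97.
The remaining cell in row 3 is (3,2) = 249 − 180 = 69.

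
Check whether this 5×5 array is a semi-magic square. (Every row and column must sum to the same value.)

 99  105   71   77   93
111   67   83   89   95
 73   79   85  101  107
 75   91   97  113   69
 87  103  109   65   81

Row 1: 99 + 105 + 71 + 77 + 93 = 445.
Row 2: 111 + 67 + 83 + 89 + 95 = 445.
Row 3: 73 + 79 + 85 + 101 + 107 = 445.
Row 4: 75 + 91 + 97 + 113 + 69 = 445.
Row 5: 87 + 103 + 109 + 65 + 81 = 445.
Column 1: 99 + 111 + 73 + 75 + 87 = 445.
Column 2: 105 + 67 + 79 + 91 + 103 = 445.
Column 3: 71 + 83 + 85 + 97 + 109 = 445.
Column 4: 77 + 89 + 101 + 113 + 65 = 445.
Column 5: 93 + 95 + 107 + 69 + 81 = 445.
All lines sum to 445.

Yes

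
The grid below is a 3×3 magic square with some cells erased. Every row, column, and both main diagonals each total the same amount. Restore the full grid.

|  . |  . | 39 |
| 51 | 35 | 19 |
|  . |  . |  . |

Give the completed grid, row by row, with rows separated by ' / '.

23 43 39 / 51 35 19 / 31 27 47

Row 2 is already complete: 51 + 35 + 19 = 105, so that is the magic constant.
Column 3 needs 105; the known cells sum to 58, so (3,3) = 47.
Main diagonal must total 105; the given cells sum to 82, so (1,1) = 23.
From anti-diagonal, 105 − (39 + 35) gives (3,1) = 31.
The remaining cell in row 1 is (1,2) = 105 − 62 = 43.
The remaining cell in row 3 is (3,2) = 105 − 78 = 27.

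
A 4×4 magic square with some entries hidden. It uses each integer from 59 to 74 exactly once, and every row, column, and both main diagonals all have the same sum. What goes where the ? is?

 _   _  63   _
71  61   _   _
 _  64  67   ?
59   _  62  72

65

The entries are 59 through 74, which sum to 1064, so each line sums to 1064/4 = 266.
The remaining cell in row 4 is (4,2) = 266 − 193 = 73.
Using column 2: 61 + 64 + 73 + ? → (1,2) = 266 − 198 = 68.
Column 3 needs 266; the known cells sum to 192, so (2,3) = 74.
Using main diagonal: 61 + 67 + 72 + ? → (1,1) = 266 − 200 = 66.
Using anti-diagonal: 74 + 64 + 59 + ? → (1,4) = 266 − 197 = 69.
Using row 2: 71 + 61 + 74 + ? → (2,4) = 266 − 206 = 60.
From column 1, 266 − (66 + 71 + 59) gives (3,1) = 70.
Using column 4: 69 + 60 + 72 + ? → (3,4) = 266 − 201 = 65.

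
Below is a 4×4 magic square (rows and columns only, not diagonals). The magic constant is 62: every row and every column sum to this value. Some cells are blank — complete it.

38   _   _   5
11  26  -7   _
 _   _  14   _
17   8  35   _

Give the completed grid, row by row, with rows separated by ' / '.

38 -1 20 5 / 11 26 -7 32 / -4 29 14 23 / 17 8 35 2

Using row 2: 11 + 26 + (-7) + ? → (2,4) = 62 − 30 = 32.
From row 4, 62 − (17 + 8 + 35) gives (4,4) = 2.
Using column 1: 38 + 11 + 17 + ? → (3,1) = 62 − 66 = -4.
Column 3 must total 62; the given cells sum to 42, so (1,3) = 20.
The remaining cell in column 4 is (3,4) = 62 − 39 = 23.
Row 1 must total 62; the given cells sum to 63, so (1,2) = -1.
From row 3, 62 − (-4 + 14 + 23) gives (3,2) = 29.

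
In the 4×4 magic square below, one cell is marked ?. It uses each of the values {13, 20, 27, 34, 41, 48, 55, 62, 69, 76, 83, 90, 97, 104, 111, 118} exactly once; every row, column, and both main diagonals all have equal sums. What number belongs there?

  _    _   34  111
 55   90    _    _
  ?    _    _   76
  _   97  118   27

The 16 entries sum to 1048, so each line sums to 1048/4 = 262.
Row 4 needs 262; the known cells sum to 242, so (4,1) = 20.
Column 4 needs 262; the known cells sum to 214, so (2,4) = 48.
Row 2: 55 + 90 + 48 + ? = 262, so (2,3) = 69.
Column 3 must total 262; the given cells sum to 221, so (3,3) = 41.
From main diagonal, 262 − (90 + 41 + 27) gives (1,1) = 104.
Using anti-diagonal: 111 + 69 + 20 + ? → (3,2) = 262 − 200 = 62.
Row 1 must total 262; the given cells sum to 249, so (1,2) = 13.
From row 3, 262 − (62 + 41 + 76) gives (3,1) = 83.

83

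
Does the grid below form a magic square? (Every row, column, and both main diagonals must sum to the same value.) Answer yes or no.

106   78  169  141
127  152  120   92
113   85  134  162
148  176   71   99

Row 1: 106 + 78 + 169 + 141 = 494.
Row 2: 127 + 152 + 120 + 92 = 491.
Row 3: 113 + 85 + 134 + 162 = 494.
Row 4: 148 + 176 + 71 + 99 = 494.
Column 1: 106 + 127 + 113 + 148 = 494.
Column 2: 78 + 152 + 85 + 176 = 491.
Column 3: 169 + 120 + 134 + 71 = 494.
Column 4: 141 + 92 + 162 + 99 = 494.
Main diagonal: 106 + 152 + 134 + 99 = 491.
Anti-diagonal: 141 + 120 + 85 + 148 = 494.

No — row 4 sums to 494 but column 2 sums to 491.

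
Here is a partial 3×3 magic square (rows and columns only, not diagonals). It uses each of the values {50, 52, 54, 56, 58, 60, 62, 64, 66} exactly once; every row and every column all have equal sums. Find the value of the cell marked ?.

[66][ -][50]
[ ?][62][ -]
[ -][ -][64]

The 9 entries sum to 522, so each line sums to 522/3 = 174.
Row 1: 66 + 50 + ? = 174, so (1,2) = 58.
Column 2: 58 + 62 + ? = 174, so (3,2) = 54.
The remaining cell in column 3 is (2,3) = 174 − 114 = 60.
From row 2, 174 − (62 + 60) gives (2,1) = 52.

52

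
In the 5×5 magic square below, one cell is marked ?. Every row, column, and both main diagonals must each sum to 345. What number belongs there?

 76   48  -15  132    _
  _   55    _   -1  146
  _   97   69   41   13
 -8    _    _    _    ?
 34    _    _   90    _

Row 1 needs 345; the known cells sum to 241, so (1,5) = 104.
Using row 3: 97 + 69 + 41 + 13 + ? → (3,1) = 345 − 220 = 125.
From column 1, 345 − (76 + 125 + (-8) + 34) gives (2,1) = 118.
From column 4, 345 − (132 + (-1) + 41 + 90) gives (4,4) = 83.
Using main diagonal: 76 + 55 + 69 + 83 + ? → (5,5) = 345 − 283 = 62.
From anti-diagonal, 345 − (104 + (-1) + 69 + 34) gives (4,2) = 139.
Row 2 needs 345; the known cells sum to 318, so (2,3) = 27.
Column 2 needs 345; the known cells sum to 339, so (5,2) = 6.
The remaining cell in column 5 is (4,5) = 345 − 325 = 20.

20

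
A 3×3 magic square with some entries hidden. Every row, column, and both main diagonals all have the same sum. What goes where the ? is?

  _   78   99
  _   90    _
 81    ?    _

102

Anti-diagonal is complete and sums to 270; that is the magic constant.
From row 1, 270 − (78 + 99) gives (1,1) = 93.
Using column 1: 93 + 81 + ? → (2,1) = 270 − 174 = 96.
Column 2: 78 + 90 + ? = 270, so (3,2) = 102.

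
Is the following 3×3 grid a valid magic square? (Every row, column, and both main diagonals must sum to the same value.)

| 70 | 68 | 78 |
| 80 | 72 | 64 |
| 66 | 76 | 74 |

Row 1: 70 + 68 + 78 = 216.
Row 2: 80 + 72 + 64 = 216.
Row 3: 66 + 76 + 74 = 216.
Column 1: 70 + 80 + 66 = 216.
Column 2: 68 + 72 + 76 = 216.
Column 3: 78 + 64 + 74 = 216.
Main diagonal: 70 + 72 + 74 = 216.
Anti-diagonal: 78 + 72 + 66 = 216.
All lines sum to 216.

Yes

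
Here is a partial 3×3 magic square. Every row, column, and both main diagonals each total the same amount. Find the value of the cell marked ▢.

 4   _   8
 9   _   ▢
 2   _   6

Column 1 is complete and sums to 15; that is the magic constant.
The remaining cell in row 1 is (1,2) = 15 − 12 = 3.
The remaining cell in row 3 is (3,2) = 15 − 8 = 7.
From column 2, 15 − (3 + 7) gives (2,2) = 5.
Column 3: 8 + 6 + ? = 15, so (2,3) = 1.

1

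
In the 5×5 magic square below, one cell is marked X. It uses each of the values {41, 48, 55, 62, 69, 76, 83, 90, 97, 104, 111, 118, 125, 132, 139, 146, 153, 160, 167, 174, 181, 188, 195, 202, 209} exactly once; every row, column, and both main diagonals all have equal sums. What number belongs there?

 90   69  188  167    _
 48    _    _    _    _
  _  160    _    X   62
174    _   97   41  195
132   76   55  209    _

83

The 25 entries sum to 3125, so each line sums to 3125/5 = 625.
Row 1 must total 625; the given cells sum to 514, so (1,5) = 111.
Row 4 must total 625; the given cells sum to 507, so (4,2) = 118.
The remaining cell in row 5 is (5,5) = 625 − 472 = 153.
Column 1: 90 + 48 + 174 + 132 + ? = 625, so (3,1) = 181.
Using column 2: 69 + 160 + 118 + 76 + ? → (2,2) = 625 − 423 = 202.
Using column 5: 111 + 62 + 195 + 153 + ? → (2,5) = 625 − 521 = 104.
Main diagonal must total 625; the given cells sum to 486, so (3,3) = 139.
Anti-diagonal needs 625; the known cells sum to 500, so (2,4) = 125.
Row 2 must total 625; the given cells sum to 479, so (2,3) = 146.
The remaining cell in row 3 is (3,4) = 625 − 542 = 83.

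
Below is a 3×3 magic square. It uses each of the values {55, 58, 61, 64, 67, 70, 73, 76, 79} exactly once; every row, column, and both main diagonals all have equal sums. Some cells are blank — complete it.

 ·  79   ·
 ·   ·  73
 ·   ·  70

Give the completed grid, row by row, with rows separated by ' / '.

64 79 58 / 61 67 73 / 76 55 70

The 9 entries sum to 603, so each line sums to 603/3 = 201.
Using column 3: 73 + 70 + ? → (1,3) = 201 − 143 = 58.
Row 1 needs 201; the known cells sum to 137, so (1,1) = 64.
Main diagonal must total 201; the given cells sum to 134, so (2,2) = 67.
From anti-diagonal, 201 − (58 + 67) gives (3,1) = 76.
From row 2, 201 − (67 + 73) gives (2,1) = 61.
From row 3, 201 − (76 + 70) gives (3,2) = 55.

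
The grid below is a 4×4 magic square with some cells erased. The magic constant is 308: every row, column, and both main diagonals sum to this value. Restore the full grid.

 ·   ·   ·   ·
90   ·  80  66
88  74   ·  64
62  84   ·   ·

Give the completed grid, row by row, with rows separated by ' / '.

Using row 2: 90 + 80 + 66 + ? → (2,2) = 308 − 236 = 72.
Row 3 must total 308; the given cells sum to 226, so (3,3) = 82.
Column 1 must total 308; the given cells sum to 240, so (1,1) = 68.
Column 2 needs 308; the known cells sum to 230, so (1,2) = 78.
Main diagonal: 68 + 72 + 82 + ? = 308, so (4,4) = 86.
From anti-diagonal, 308 − (80 + 74 + 62) gives (1,4) = 92.
The remaining cell in row 1 is (1,3) = 308 − 238 = 70.
Row 4: 62 + 84 + 86 + ? = 308, so (4,3) = 76.

68 78 70 92 / 90 72 80 66 / 88 74 82 64 / 62 84 76 86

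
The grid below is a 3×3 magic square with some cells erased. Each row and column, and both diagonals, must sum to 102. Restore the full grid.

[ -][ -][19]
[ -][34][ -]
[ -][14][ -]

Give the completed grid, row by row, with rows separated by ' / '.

29 54 19 / 24 34 44 / 49 14 39

Column 2 must total 102; the given cells sum to 48, so (1,2) = 54.
Anti-diagonal needs 102; the known cells sum to 53, so (3,1) = 49.
From row 1, 102 − (54 + 19) gives (1,1) = 29.
From row 3, 102 − (49 + 14) gives (3,3) = 39.
The remaining cell in column 1 is (2,1) = 102 − 78 = 24.
Column 3: 19 + 39 + ? = 102, so (2,3) = 44.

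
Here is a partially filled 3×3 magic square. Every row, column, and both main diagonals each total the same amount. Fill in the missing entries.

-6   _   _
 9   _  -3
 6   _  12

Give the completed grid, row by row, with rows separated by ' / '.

Column 1 is already complete: -6 + 9 + 6 = 9, so that is the magic constant.
From row 2, 9 − (9 + (-3)) gives (2,2) = 3.
Using row 3: 6 + 12 + ? → (3,2) = 9 − 18 = -9.
Column 2: 3 + (-9) + ? = 9, so (1,2) = 15.
Column 3 must total 9; the given cells sum to 9, so (1,3) = 0.

-6 15 0 / 9 3 -3 / 6 -9 12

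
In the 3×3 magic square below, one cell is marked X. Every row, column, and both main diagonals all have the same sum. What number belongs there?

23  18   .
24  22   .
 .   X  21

26

Main diagonal is complete and sums to 66; that is the magic constant.
Row 1 must total 66; the given cells sum to 41, so (1,3) = 25.
Using row 2: 24 + 22 + ? → (2,3) = 66 − 46 = 20.
Column 1 needs 66; the known cells sum to 47, so (3,1) = 19.
Column 2 needs 66; the known cells sum to 40, so (3,2) = 26.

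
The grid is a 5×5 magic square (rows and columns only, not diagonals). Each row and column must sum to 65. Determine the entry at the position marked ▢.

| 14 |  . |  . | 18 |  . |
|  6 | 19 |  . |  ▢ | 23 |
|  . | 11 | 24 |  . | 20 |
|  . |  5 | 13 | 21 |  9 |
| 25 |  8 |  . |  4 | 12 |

Row 4 must total 65; the given cells sum to 48, so (4,1) = 17.
Row 5: 25 + 8 + 4 + 12 + ? = 65, so (5,3) = 16.
From column 1, 65 − (14 + 6 + 17 + 25) gives (3,1) = 3.
Column 2: 19 + 11 + 5 + 8 + ? = 65, so (1,2) = 22.
Column 5 needs 65; the known cells sum to 64, so (1,5) = 1.
Row 1: 14 + 22 + 18 + 1 + ? = 65, so (1,3) = 10.
Row 3: 3 + 11 + 24 + 20 + ? = 65, so (3,4) = 7.
Using column 3: 10 + 24 + 13 + 16 + ? → (2,3) = 65 − 63 = 2.
From column 4, 65 − (18 + 7 + 21 + 4) gives (2,4) = 15.

15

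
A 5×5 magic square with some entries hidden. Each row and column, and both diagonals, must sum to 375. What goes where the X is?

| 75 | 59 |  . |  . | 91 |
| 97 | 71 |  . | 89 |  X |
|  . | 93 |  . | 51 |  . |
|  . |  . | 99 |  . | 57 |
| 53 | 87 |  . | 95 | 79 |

The remaining cell in row 5 is (5,3) = 375 − 314 = 61.
Column 2: 59 + 71 + 93 + 87 + ? = 375, so (4,2) = 65.
Anti-diagonal: 91 + 89 + 65 + 53 + ? = 375, so (3,3) = 77.
From main diagonal, 375 − (75 + 71 + 77 + 79) gives (4,4) = 73.
The remaining cell in row 4 is (4,1) = 375 − 294 = 81.
Using column 1: 75 + 97 + 81 + 53 + ? → (3,1) = 375 − 306 = 69.
Using column 4: 89 + 51 + 73 + 95 + ? → (1,4) = 375 − 308 = 67.
The remaining cell in row 1 is (1,3) = 375 − 292 = 83.
Row 3 must total 375; the given cells sum to 290, so (3,5) = 85.
Column 3: 83 + 77 + 99 + 61 + ? = 375, so (2,3) = 55.
Using column 5: 91 + 85 + 57 + 79 + ? → (2,5) = 375 − 312 = 63.

63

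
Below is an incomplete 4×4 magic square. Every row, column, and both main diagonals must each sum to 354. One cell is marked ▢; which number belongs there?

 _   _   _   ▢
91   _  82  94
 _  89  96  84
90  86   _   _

From row 2, 354 − (91 + 82 + 94) gives (2,2) = 87.
Row 3 must total 354; the given cells sum to 269, so (3,1) = 85.
Column 1 must total 354; the given cells sum to 266, so (1,1) = 88.
Column 2: 87 + 89 + 86 + ? = 354, so (1,2) = 92.
Main diagonal must total 354; the given cells sum to 271, so (4,4) = 83.
From anti-diagonal, 354 − (82 + 89 + 90) gives (1,4) = 93.

93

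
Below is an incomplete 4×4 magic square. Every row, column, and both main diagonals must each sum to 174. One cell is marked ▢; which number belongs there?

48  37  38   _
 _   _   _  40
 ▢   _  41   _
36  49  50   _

The remaining cell in row 1 is (1,4) = 174 − 123 = 51.
Row 4: 36 + 49 + 50 + ? = 174, so (4,4) = 39.
Column 3: 38 + 41 + 50 + ? = 174, so (2,3) = 45.
Column 4: 51 + 40 + 39 + ? = 174, so (3,4) = 44.
Using main diagonal: 48 + 41 + 39 + ? → (2,2) = 174 − 128 = 46.
Anti-diagonal: 51 + 45 + 36 + ? = 174, so (3,2) = 42.
Row 2 needs 174; the known cells sum to 131, so (2,1) = 43.
The remaining cell in row 3 is (3,1) = 174 − 127 = 47.

47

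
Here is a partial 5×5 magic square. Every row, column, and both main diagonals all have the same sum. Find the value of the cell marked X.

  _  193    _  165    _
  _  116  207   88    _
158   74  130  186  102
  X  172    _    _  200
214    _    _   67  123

81

Row 3 is complete and sums to 650; that is the magic constant.
The remaining cell in column 2 is (5,2) = 650 − 555 = 95.
From column 4, 650 − (165 + 88 + 186 + 67) gives (4,4) = 144.
Using main diagonal: 116 + 130 + 144 + 123 + ? → (1,1) = 650 − 513 = 137.
Anti-diagonal: 88 + 130 + 172 + 214 + ? = 650, so (1,5) = 46.
From row 1, 650 − (137 + 193 + 165 + 46) gives (1,3) = 109.
Row 5 needs 650; the known cells sum to 499, so (5,3) = 151.
Using column 3: 109 + 207 + 130 + 151 + ? → (4,3) = 650 − 597 = 53.
From column 5, 650 − (46 + 102 + 200 + 123) gives (2,5) = 179.
Row 2: 116 + 207 + 88 + 179 + ? = 650, so (2,1) = 60.
Using row 4: 172 + 53 + 144 + 200 + ? → (4,1) = 650 − 569 = 81.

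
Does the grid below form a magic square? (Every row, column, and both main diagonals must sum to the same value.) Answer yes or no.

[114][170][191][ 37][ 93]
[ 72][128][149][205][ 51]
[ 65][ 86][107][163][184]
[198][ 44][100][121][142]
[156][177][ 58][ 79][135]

Row 1: 114 + 170 + 191 + 37 + 93 = 605.
Row 2: 72 + 128 + 149 + 205 + 51 = 605.
Row 3: 65 + 86 + 107 + 163 + 184 = 605.
Row 4: 198 + 44 + 100 + 121 + 142 = 605.
Row 5: 156 + 177 + 58 + 79 + 135 = 605.
Column 1: 114 + 72 + 65 + 198 + 156 = 605.
Column 2: 170 + 128 + 86 + 44 + 177 = 605.
Column 3: 191 + 149 + 107 + 100 + 58 = 605.
Column 4: 37 + 205 + 163 + 121 + 79 = 605.
Column 5: 93 + 51 + 184 + 142 + 135 = 605.
Main diagonal: 114 + 128 + 107 + 121 + 135 = 605.
Anti-diagonal: 93 + 205 + 107 + 44 + 156 = 605.
All lines sum to 605.

Yes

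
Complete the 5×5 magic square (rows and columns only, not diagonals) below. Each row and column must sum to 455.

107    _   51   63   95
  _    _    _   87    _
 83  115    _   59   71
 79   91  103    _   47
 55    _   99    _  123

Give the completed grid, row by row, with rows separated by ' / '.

107 139 51 63 95 / 131 43 75 87 119 / 83 115 127 59 71 / 79 91 103 135 47 / 55 67 99 111 123

From row 1, 455 − (107 + 51 + 63 + 95) gives (1,2) = 139.
Row 3: 83 + 115 + 59 + 71 + ? = 455, so (3,3) = 127.
Row 4 needs 455; the known cells sum to 320, so (4,4) = 135.
Column 1 must total 455; the given cells sum to 324, so (2,1) = 131.
From column 3, 455 − (51 + 127 + 103 + 99) gives (2,3) = 75.
The remaining cell in column 4 is (5,4) = 455 − 344 = 111.
Column 5 must total 455; the given cells sum to 336, so (2,5) = 119.
Row 2: 131 + 75 + 87 + 119 + ? = 455, so (2,2) = 43.
From row 5, 455 − (55 + 99 + 111 + 123) gives (5,2) = 67.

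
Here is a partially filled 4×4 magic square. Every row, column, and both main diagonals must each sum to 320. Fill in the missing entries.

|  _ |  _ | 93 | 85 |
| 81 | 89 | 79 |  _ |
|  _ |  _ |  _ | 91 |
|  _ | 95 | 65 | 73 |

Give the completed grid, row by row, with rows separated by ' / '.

Row 2: 81 + 89 + 79 + ? = 320, so (2,4) = 71.
The remaining cell in row 4 is (4,1) = 320 − 233 = 87.
The remaining cell in column 3 is (3,3) = 320 − 237 = 83.
The remaining cell in main diagonal is (1,1) = 320 − 245 = 75.
From anti-diagonal, 320 − (85 + 79 + 87) gives (3,2) = 69.
Using row 1: 75 + 93 + 85 + ? → (1,2) = 320 − 253 = 67.
Row 3: 69 + 83 + 91 + ? = 320, so (3,1) = 77.

75 67 93 85 / 81 89 79 71 / 77 69 83 91 / 87 95 65 73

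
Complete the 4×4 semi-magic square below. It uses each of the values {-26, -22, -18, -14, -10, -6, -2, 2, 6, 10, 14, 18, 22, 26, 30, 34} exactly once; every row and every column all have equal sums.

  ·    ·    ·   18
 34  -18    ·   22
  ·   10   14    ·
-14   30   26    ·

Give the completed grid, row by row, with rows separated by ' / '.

The 16 entries sum to 64, so each line sums to 64/4 = 16.
From row 2, 16 − (34 + (-18) + 22) gives (2,3) = -22.
Using row 4: -14 + 30 + 26 + ? → (4,4) = 16 − 42 = -26.
Column 2 must total 16; the given cells sum to 22, so (1,2) = -6.
Using column 3: -22 + 14 + 26 + ? → (1,3) = 16 − 18 = -2.
Using column 4: 18 + 22 + (-26) + ? → (3,4) = 16 − 14 = 2.
Row 1 must total 16; the given cells sum to 10, so (1,1) = 6.
The remaining cell in row 3 is (3,1) = 16 − 26 = -10.

6 -6 -2 18 / 34 -18 -22 22 / -10 10 14 2 / -14 30 26 -26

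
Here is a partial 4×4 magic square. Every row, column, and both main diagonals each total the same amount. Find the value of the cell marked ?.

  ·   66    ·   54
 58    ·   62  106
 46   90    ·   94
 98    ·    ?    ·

Anti-diagonal is complete and sums to 304; that is the magic constant.
The remaining cell in row 2 is (2,2) = 304 − 226 = 78.
The remaining cell in row 3 is (3,3) = 304 − 230 = 74.
The remaining cell in column 1 is (1,1) = 304 − 202 = 102.
The remaining cell in column 2 is (4,2) = 304 − 234 = 70.
The remaining cell in column 4 is (4,4) = 304 − 254 = 50.
From row 1, 304 − (102 + 66 + 54) gives (1,3) = 82.
The remaining cell in row 4 is (4,3) = 304 − 218 = 86.

86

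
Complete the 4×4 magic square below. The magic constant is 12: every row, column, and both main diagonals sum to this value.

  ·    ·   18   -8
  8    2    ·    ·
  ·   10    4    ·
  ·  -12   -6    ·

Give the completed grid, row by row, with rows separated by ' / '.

-10 12 18 -8 / 8 2 -4 6 / 0 10 4 -2 / 14 -12 -6 16

Column 2 must total 12; the given cells sum to 0, so (1,2) = 12.
Column 3: 18 + 4 + (-6) + ? = 12, so (2,3) = -4.
Using anti-diagonal: -8 + (-4) + 10 + ? → (4,1) = 12 − (-2) = 14.
Using row 1: 12 + 18 + (-8) + ? → (1,1) = 12 − 22 = -10.
The remaining cell in row 2 is (2,4) = 12 − 6 = 6.
From row 4, 12 − (14 + (-12) + (-6)) gives (4,4) = 16.
The remaining cell in column 1 is (3,1) = 12 − 12 = 0.
Column 4: -8 + 6 + 16 + ? = 12, so (3,4) = -2.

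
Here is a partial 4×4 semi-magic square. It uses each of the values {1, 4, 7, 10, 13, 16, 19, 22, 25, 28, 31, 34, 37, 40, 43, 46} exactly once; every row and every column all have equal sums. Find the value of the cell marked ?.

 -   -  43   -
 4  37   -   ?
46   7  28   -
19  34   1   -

31

The 16 entries sum to 376, so each line sums to 376/4 = 94.
The remaining cell in row 3 is (3,4) = 94 − 81 = 13.
Row 4: 19 + 34 + 1 + ? = 94, so (4,4) = 40.
From column 1, 94 − (4 + 46 + 19) gives (1,1) = 25.
Column 2: 37 + 7 + 34 + ? = 94, so (1,2) = 16.
Column 3 must total 94; the given cells sum to 72, so (2,3) = 22.
Using row 1: 25 + 16 + 43 + ? → (1,4) = 94 − 84 = 10.
Using row 2: 4 + 37 + 22 + ? → (2,4) = 94 − 63 = 31.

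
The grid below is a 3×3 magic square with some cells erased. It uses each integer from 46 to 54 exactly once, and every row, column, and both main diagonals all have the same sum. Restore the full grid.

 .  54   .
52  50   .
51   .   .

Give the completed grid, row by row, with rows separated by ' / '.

The entries are 46 through 54, which sum to 450, so each line sums to 450/3 = 150.
Row 2 must total 150; the given cells sum to 102, so (2,3) = 48.
Column 1: 52 + 51 + ? = 150, so (1,1) = 47.
Column 2 must total 150; the given cells sum to 104, so (3,2) = 46.
Main diagonal needs 150; the known cells sum to 97, so (3,3) = 53.
Anti-diagonal must total 150; the given cells sum to 101, so (1,3) = 49.

47 54 49 / 52 50 48 / 51 46 53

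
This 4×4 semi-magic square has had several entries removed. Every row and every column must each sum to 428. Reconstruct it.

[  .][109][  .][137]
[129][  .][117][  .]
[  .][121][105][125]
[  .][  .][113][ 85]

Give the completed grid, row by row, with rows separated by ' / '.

89 109 93 137 / 129 101 117 81 / 77 121 105 125 / 133 97 113 85

The remaining cell in row 3 is (3,1) = 428 − 351 = 77.
Column 3 needs 428; the known cells sum to 335, so (1,3) = 93.
From column 4, 428 − (137 + 125 + 85) gives (2,4) = 81.
Using row 1: 109 + 93 + 137 + ? → (1,1) = 428 − 339 = 89.
Using row 2: 129 + 117 + 81 + ? → (2,2) = 428 − 327 = 101.
Column 1: 89 + 129 + 77 + ? = 428, so (4,1) = 133.
From column 2, 428 − (109 + 101 + 121) gives (4,2) = 97.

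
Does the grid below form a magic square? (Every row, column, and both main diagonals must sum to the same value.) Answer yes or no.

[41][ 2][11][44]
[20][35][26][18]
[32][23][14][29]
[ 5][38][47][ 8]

No — column 4 sums to 99 but anti-diagonal sums to 98.

Row 1: 41 + 2 + 11 + 44 = 98.
Row 2: 20 + 35 + 26 + 18 = 99.
Row 3: 32 + 23 + 14 + 29 = 98.
Row 4: 5 + 38 + 47 + 8 = 98.
Column 1: 41 + 20 + 32 + 5 = 98.
Column 2: 2 + 35 + 23 + 38 = 98.
Column 3: 11 + 26 + 14 + 47 = 98.
Column 4: 44 + 18 + 29 + 8 = 99.
Main diagonal: 41 + 35 + 14 + 8 = 98.
Anti-diagonal: 44 + 26 + 23 + 5 = 98.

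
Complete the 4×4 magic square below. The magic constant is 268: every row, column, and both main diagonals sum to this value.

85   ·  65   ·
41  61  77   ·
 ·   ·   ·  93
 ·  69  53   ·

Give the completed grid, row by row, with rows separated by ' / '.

85 81 65 37 / 41 61 77 89 / 45 57 73 93 / 97 69 53 49

From row 2, 268 − (41 + 61 + 77) gives (2,4) = 89.
Column 3 needs 268; the known cells sum to 195, so (3,3) = 73.
Using main diagonal: 85 + 61 + 73 + ? → (4,4) = 268 − 219 = 49.
Row 4: 69 + 53 + 49 + ? = 268, so (4,1) = 97.
From column 1, 268 − (85 + 41 + 97) gives (3,1) = 45.
Column 4 needs 268; the known cells sum to 231, so (1,4) = 37.
Anti-diagonal must total 268; the given cells sum to 211, so (3,2) = 57.
Row 1 needs 268; the known cells sum to 187, so (1,2) = 81.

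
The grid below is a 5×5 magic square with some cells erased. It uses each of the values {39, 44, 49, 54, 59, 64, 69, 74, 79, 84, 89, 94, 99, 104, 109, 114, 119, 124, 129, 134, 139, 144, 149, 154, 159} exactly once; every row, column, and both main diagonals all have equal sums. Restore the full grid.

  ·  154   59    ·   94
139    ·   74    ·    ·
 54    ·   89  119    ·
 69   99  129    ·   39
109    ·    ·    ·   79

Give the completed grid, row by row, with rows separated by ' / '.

124 154 59 64 94 / 139 44 74 104 134 / 54 84 89 119 149 / 69 99 129 159 39 / 109 114 144 49 79

The 25 entries sum to 2475, so each line sums to 2475/5 = 495.
Row 4 must total 495; the given cells sum to 336, so (4,4) = 159.
Column 1: 139 + 54 + 69 + 109 + ? = 495, so (1,1) = 124.
Column 3 must total 495; the given cells sum to 351, so (5,3) = 144.
The remaining cell in main diagonal is (2,2) = 495 − 451 = 44.
Anti-diagonal must total 495; the given cells sum to 391, so (2,4) = 104.
Row 1 needs 495; the known cells sum to 431, so (1,4) = 64.
Row 2 must total 495; the given cells sum to 361, so (2,5) = 134.
Using column 4: 64 + 104 + 119 + 159 + ? → (5,4) = 495 − 446 = 49.
Column 5: 94 + 134 + 39 + 79 + ? = 495, so (3,5) = 149.
From row 3, 495 − (54 + 89 + 119 + 149) gives (3,2) = 84.
Using row 5: 109 + 144 + 49 + 79 + ? → (5,2) = 495 − 381 = 114.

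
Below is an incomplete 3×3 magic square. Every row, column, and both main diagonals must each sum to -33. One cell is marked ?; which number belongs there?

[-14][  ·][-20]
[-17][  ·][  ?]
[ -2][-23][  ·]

Row 1: -14 + (-20) + ? = -33, so (1,2) = 1.
Row 3 needs -33; the known cells sum to -25, so (3,3) = -8.
From column 2, -33 − (1 + (-23)) gives (2,2) = -11.
Column 3 needs -33; the known cells sum to -28, so (2,3) = -5.

-5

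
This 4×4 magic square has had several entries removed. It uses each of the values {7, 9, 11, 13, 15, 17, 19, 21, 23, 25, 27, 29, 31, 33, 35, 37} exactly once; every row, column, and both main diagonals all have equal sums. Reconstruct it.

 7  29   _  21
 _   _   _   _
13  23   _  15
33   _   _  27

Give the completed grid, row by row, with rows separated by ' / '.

7 29 31 21 / 35 17 11 25 / 13 23 37 15 / 33 19 9 27

The 16 entries sum to 352, so each line sums to 352/4 = 88.
From row 1, 88 − (7 + 29 + 21) gives (1,3) = 31.
Row 3 needs 88; the known cells sum to 51, so (3,3) = 37.
Using column 1: 7 + 13 + 33 + ? → (2,1) = 88 − 53 = 35.
The remaining cell in column 4 is (2,4) = 88 − 63 = 25.
Using main diagonal: 7 + 37 + 27 + ? → (2,2) = 88 − 71 = 17.
From anti-diagonal, 88 − (21 + 23 + 33) gives (2,3) = 11.
Using column 2: 29 + 17 + 23 + ? → (4,2) = 88 − 69 = 19.
From column 3, 88 − (31 + 11 + 37) gives (4,3) = 9.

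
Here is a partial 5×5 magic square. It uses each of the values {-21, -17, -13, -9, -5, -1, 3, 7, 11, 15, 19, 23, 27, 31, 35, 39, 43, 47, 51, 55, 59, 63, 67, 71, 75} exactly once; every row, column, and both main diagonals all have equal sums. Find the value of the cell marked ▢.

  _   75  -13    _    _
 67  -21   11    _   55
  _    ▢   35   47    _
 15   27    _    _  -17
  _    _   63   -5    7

The 25 entries sum to 675, so each line sums to 675/5 = 135.
From row 2, 135 − (67 + (-21) + 11 + 55) gives (2,4) = 23.
The remaining cell in column 3 is (4,3) = 135 − 96 = 39.
Using row 4: 15 + 27 + 39 + (-17) + ? → (4,4) = 135 − 64 = 71.
The remaining cell in column 4 is (1,4) = 135 − 136 = -1.
Main diagonal: -21 + 35 + 71 + 7 + ? = 135, so (1,1) = 43.
Row 1: 43 + 75 + (-13) + (-1) + ? = 135, so (1,5) = 31.
Column 5: 31 + 55 + (-17) + 7 + ? = 135, so (3,5) = 59.
Using anti-diagonal: 31 + 23 + 35 + 27 + ? → (5,1) = 135 − 116 = 19.
Row 5: 19 + 63 + (-5) + 7 + ? = 135, so (5,2) = 51.
Using column 1: 43 + 67 + 15 + 19 + ? → (3,1) = 135 − 144 = -9.
Using column 2: 75 + (-21) + 27 + 51 + ? → (3,2) = 135 − 132 = 3.

3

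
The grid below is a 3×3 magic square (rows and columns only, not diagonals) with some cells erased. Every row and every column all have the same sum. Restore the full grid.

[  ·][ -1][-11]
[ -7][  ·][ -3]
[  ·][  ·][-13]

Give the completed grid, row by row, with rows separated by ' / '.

-15 -1 -11 / -7 -17 -3 / -5 -9 -13

Column 3 is already complete: -11 + -3 + -13 = -27, so that is the magic constant.
From row 1, -27 − (-1 + (-11)) gives (1,1) = -15.
Row 2 must total -27; the given cells sum to -10, so (2,2) = -17.
Column 1 needs -27; the known cells sum to -22, so (3,1) = -5.
From column 2, -27 − (-1 + (-17)) gives (3,2) = -9.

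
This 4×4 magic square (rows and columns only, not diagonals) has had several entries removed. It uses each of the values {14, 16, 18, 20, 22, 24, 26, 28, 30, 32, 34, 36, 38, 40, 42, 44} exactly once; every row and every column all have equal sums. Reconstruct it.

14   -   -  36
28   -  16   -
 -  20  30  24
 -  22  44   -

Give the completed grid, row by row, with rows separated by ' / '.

The 16 entries sum to 464, so each line sums to 464/4 = 116.
The remaining cell in row 3 is (3,1) = 116 − 74 = 42.
From column 1, 116 − (14 + 28 + 42) gives (4,1) = 32.
Column 3: 16 + 30 + 44 + ? = 116, so (1,3) = 26.
The remaining cell in row 1 is (1,2) = 116 − 76 = 40.
The remaining cell in row 4 is (4,4) = 116 − 98 = 18.
Column 2: 40 + 20 + 22 + ? = 116, so (2,2) = 34.
Column 4: 36 + 24 + 18 + ? = 116, so (2,4) = 38.

14 40 26 36 / 28 34 16 38 / 42 20 30 24 / 32 22 44 18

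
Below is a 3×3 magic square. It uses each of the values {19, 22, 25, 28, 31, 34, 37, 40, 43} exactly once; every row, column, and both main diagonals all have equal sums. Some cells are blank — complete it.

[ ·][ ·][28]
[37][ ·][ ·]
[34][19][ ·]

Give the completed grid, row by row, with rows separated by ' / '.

22 43 28 / 37 31 25 / 34 19 40

The 9 entries sum to 279, so each line sums to 279/3 = 93.
Using row 3: 34 + 19 + ? → (3,3) = 93 − 53 = 40.
From column 1, 93 − (37 + 34) gives (1,1) = 22.
Using column 3: 28 + 40 + ? → (2,3) = 93 − 68 = 25.
From main diagonal, 93 − (22 + 40) gives (2,2) = 31.
The remaining cell in row 1 is (1,2) = 93 − 50 = 43.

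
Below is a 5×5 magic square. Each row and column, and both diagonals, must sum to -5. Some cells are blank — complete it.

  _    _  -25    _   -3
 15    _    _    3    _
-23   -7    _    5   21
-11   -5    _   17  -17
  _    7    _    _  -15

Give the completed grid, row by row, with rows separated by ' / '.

The remaining cell in row 3 is (3,3) = -5 − (-4) = -1.
Row 4: -11 + (-5) + 17 + (-17) + ? = -5, so (4,3) = 11.
Column 5 must total -5; the given cells sum to -14, so (2,5) = 9.
Anti-diagonal: -3 + 3 + (-1) + (-5) + ? = -5, so (5,1) = 1.
Using column 1: 15 + (-23) + (-11) + 1 + ? → (1,1) = -5 − (-18) = 13.
Main diagonal must total -5; the given cells sum to 14, so (2,2) = -19.
The remaining cell in row 2 is (2,3) = -5 − 8 = -13.
Column 2 needs -5; the known cells sum to -24, so (1,2) = 19.
Using column 3: -25 + (-13) + (-1) + 11 + ? → (5,3) = -5 − (-28) = 23.
Row 1: 13 + 19 + (-25) + (-3) + ? = -5, so (1,4) = -9.
Row 5: 1 + 7 + 23 + (-15) + ? = -5, so (5,4) = -21.

13 19 -25 -9 -3 / 15 -19 -13 3 9 / -23 -7 -1 5 21 / -11 -5 11 17 -17 / 1 7 23 -21 -15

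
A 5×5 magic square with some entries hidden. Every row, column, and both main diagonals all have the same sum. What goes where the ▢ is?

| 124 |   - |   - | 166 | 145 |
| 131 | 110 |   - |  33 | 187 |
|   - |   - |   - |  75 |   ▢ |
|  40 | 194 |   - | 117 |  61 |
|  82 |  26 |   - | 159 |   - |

54

Column 4 is complete and sums to 550; that is the magic constant.
Row 2 needs 550; the known cells sum to 461, so (2,3) = 89.
Row 4 needs 550; the known cells sum to 412, so (4,3) = 138.
Column 1 must total 550; the given cells sum to 377, so (3,1) = 173.
Anti-diagonal needs 550; the known cells sum to 454, so (3,3) = 96.
The remaining cell in main diagonal is (5,5) = 550 − 447 = 103.
Row 5 must total 550; the given cells sum to 370, so (5,3) = 180.
Column 3: 89 + 96 + 138 + 180 + ? = 550, so (1,3) = 47.
From column 5, 550 − (145 + 187 + 61 + 103) gives (3,5) = 54.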